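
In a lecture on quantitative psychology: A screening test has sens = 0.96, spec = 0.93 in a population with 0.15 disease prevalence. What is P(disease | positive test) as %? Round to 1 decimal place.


PPV = (sens * prev) / (sens * prev + (1-spec) * (1-prev))
Numerator = 0.96 * 0.15 = 0.144
P(positive and no disease) = (1 - spec) * (1 - prev) = (1 - 0.93) * (1 - 0.15) = 0.0595
Denominator = 0.144 + 0.0595 = 0.2035
PPV = 0.144 / 0.2035 = 0.707617
As percentage = 70.8


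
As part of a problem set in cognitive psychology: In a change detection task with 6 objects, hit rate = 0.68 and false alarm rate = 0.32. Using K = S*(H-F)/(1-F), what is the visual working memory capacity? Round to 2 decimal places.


K = S * (H - F) / (1 - F)
H - F = 0.36
1 - F = 0.68
K = 6 * 0.36 / 0.68
= 3.18


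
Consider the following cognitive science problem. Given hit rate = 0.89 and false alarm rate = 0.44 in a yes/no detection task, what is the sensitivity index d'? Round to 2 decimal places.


d' = z(HR) - z(FAR)
z(0.89) = 1.2265
z(0.44) = -0.151
d' = 1.2265 - -0.151
= 1.38


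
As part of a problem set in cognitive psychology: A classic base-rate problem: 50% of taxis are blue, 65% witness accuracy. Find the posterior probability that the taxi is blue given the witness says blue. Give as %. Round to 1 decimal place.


P(blue | says blue) = P(says blue | blue)*P(blue) / [P(says blue | blue)*P(blue) + P(says blue | not blue)*P(not blue)]
Numerator = 0.65 * 0.5 = 0.325
False identification = 0.35 * 0.5 = 0.175
P = 0.325 / (0.325 + 0.175)
= 0.325 / 0.5
As percentage = 65.0


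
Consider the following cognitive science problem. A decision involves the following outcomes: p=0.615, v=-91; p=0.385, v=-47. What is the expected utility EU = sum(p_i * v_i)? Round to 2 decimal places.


EU = sum(p_i * v_i)
0.615 * -91 = -55.965
0.385 * -47 = -18.095
EU = -55.965 + -18.095
= -74.06


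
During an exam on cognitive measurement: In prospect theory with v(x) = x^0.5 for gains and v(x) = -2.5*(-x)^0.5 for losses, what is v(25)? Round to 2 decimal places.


Since x = 25 >= 0, use v(x) = x^0.5
25^0.5 = 5.0
v(25) = 5.00


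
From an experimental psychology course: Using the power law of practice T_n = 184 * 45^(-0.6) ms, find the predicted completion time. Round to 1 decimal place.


T_n = 184 * 45^(-0.6)
45^(-0.6) = 0.101876
T_n = 184 * 0.101876
= 18.7 ms


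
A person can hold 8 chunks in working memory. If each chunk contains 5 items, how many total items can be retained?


Total items = chunks * items_per_chunk
= 8 * 5
= 40


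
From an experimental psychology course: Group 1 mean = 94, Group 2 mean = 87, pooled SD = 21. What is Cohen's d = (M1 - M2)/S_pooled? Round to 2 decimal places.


Cohen's d = (M1 - M2) / S_pooled
= (94 - 87) / 21
= 7 / 21
= 0.33


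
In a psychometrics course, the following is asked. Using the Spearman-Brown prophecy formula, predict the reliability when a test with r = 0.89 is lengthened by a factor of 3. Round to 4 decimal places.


r_new = n*r / (1 + (n-1)*r)
Numerator = 3 * 0.89 = 2.67
Denominator = 1 + 2 * 0.89 = 2.78
r_new = 2.67 / 2.78
= 0.9604


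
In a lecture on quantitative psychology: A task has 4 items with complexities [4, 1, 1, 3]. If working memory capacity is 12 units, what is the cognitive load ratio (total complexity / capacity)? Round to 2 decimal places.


Total complexity = 4 + 1 + 1 + 3 = 9
Load = total / capacity = 9 / 12
= 0.75


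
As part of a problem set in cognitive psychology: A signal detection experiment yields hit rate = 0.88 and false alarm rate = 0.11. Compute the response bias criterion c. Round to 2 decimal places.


c = -0.5 * (z(HR) + z(FAR))
z(0.88) = 1.175
z(0.11) = -1.2265
c = -0.5 * (1.175 + -1.2265)
= -0.5 * -0.0515
= 0.03


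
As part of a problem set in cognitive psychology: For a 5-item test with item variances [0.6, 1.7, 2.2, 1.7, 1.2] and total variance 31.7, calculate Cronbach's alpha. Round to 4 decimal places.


alpha = (k/(k-1)) * (1 - sum(s_i^2)/s_total^2)
sum(item variances) = 7.4
k/(k-1) = 5/4 = 1.25
1 - 7.4/31.7 = 1 - 0.233438 = 0.766562
alpha = 1.25 * 0.766562
= 0.9582


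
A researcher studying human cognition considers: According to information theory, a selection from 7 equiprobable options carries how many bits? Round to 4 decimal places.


H = log2(n)
H = log2(7)
= 2.8074


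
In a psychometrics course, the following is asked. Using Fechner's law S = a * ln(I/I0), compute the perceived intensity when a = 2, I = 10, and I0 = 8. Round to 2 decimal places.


S = 2 * ln(10/8)
I/I0 = 1.25
ln(1.25) = 0.2231
S = 2 * 0.2231
= 0.45


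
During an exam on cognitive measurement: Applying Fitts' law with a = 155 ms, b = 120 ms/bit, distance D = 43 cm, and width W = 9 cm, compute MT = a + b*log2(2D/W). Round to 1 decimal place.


MT = 155 + 120 * log2(2*43/9)
2D/W = 9.555556
log2(9.555556) = 3.2563
MT = 155 + 120 * 3.2563
= 545.8 ms


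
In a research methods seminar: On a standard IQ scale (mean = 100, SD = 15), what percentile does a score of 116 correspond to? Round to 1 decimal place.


z = (IQ - mean) / SD
z = (116 - 100) / 15 = 1.0667
Percentile = Phi(1.0667) * 100
Phi(1.0667) = 0.856946
= 85.7


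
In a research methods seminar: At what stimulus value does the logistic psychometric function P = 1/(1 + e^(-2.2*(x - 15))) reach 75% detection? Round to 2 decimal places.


At P = 0.75: 0.75 = 1/(1 + e^(-k*(x-x0)))
Solving: e^(-k*(x-x0)) = 1/3
x = x0 + ln(3)/k
ln(3) = 1.0986
x = 15 + 1.0986/2.2
= 15 + 0.4994
= 15.50


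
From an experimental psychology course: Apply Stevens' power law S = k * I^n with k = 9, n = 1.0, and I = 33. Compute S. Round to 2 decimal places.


S = 9 * 33^1.0
33^1.0 = 33.0
S = 9 * 33.0
= 297.00


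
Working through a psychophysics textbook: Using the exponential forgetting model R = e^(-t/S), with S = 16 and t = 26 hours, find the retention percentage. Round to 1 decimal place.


R = e^(-t/S)
-t/S = -26/16 = -1.625
R = e^(-1.625) = 0.196912
Percentage = 0.196912 * 100
= 19.7


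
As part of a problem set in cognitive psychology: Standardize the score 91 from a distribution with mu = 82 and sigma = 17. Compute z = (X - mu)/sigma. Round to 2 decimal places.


z = (X - mu) / sigma
= (91 - 82) / 17
= 9 / 17
= 0.53


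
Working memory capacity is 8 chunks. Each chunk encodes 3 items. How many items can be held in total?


Total items = chunks * items_per_chunk
= 8 * 3
= 24


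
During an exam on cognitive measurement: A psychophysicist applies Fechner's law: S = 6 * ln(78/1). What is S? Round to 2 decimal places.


S = 6 * ln(78/1)
I/I0 = 78.0
ln(78.0) = 4.3567
S = 6 * 4.3567
= 26.14


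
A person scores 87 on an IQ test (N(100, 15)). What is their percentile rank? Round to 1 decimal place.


z = (IQ - mean) / SD
z = (87 - 100) / 15 = -0.8667
Percentile = Phi(-0.8667) * 100
Phi(-0.8667) = 0.193053
= 19.3


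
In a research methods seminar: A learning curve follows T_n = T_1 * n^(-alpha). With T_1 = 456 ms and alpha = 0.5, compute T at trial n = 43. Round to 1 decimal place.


T_n = 456 * 43^(-0.5)
43^(-0.5) = 0.152499
T_n = 456 * 0.152499
= 69.5 ms


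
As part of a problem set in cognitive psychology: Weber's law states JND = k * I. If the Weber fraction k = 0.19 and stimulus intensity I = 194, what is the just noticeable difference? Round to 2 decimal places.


JND = k * I
JND = 0.19 * 194
= 36.86


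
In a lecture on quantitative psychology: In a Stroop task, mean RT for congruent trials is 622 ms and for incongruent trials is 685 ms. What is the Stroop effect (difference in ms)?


Stroop effect = RT(incongruent) - RT(congruent)
= 685 - 622
= 63 ms


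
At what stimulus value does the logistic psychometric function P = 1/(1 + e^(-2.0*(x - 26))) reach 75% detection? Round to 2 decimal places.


At P = 0.75: 0.75 = 1/(1 + e^(-k*(x-x0)))
Solving: e^(-k*(x-x0)) = 1/3
x = x0 + ln(3)/k
ln(3) = 1.0986
x = 26 + 1.0986/2.0
= 26 + 0.5493
= 26.55


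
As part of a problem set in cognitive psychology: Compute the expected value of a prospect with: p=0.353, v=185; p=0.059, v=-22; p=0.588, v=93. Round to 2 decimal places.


EU = sum(p_i * v_i)
0.353 * 185 = 65.305
0.059 * -22 = -1.298
0.588 * 93 = 54.684
EU = 65.305 + -1.298 + 54.684
= 118.69


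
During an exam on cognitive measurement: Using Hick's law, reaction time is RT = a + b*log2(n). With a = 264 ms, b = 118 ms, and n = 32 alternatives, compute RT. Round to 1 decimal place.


RT = 264 + 118 * log2(32)
log2(32) = 5.0
RT = 264 + 118 * 5.0
= 264 + 590.0
= 854.0 ms


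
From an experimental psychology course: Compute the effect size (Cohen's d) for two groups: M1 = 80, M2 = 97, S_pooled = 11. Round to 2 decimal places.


Cohen's d = (M1 - M2) / S_pooled
= (80 - 97) / 11
= -17 / 11
= -1.55


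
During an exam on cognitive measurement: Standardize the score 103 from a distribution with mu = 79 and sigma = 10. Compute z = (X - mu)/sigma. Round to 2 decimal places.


z = (X - mu) / sigma
= (103 - 79) / 10
= 24 / 10
= 2.40


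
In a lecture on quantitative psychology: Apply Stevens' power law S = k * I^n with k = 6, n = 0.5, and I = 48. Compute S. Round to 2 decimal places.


S = 6 * 48^0.5
48^0.5 = 6.9282
S = 6 * 6.9282
= 41.57


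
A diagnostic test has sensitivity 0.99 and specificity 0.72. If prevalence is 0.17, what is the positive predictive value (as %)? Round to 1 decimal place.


PPV = (sens * prev) / (sens * prev + (1-spec) * (1-prev))
Numerator = 0.99 * 0.17 = 0.1683
P(positive and no disease) = (1 - spec) * (1 - prev) = (1 - 0.72) * (1 - 0.17) = 0.2324
Denominator = 0.1683 + 0.2324 = 0.4007
PPV = 0.1683 / 0.4007 = 0.420015
As percentage = 42.0


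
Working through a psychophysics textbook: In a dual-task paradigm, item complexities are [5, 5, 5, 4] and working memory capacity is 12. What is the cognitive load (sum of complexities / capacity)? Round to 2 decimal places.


Total complexity = 5 + 5 + 5 + 4 = 19
Load = total / capacity = 19 / 12
= 1.58


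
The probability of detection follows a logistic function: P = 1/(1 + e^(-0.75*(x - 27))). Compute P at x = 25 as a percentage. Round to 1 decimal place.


P(x) = 1/(1 + e^(-0.75*(25 - 27)))
Exponent = -0.75 * -2 = 1.5
e^(1.5) = 4.481689
P = 1/(1 + 4.481689) = 0.182426
Percentage = 18.2


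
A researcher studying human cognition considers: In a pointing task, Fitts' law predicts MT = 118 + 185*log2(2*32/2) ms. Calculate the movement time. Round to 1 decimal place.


MT = 118 + 185 * log2(2*32/2)
2D/W = 32.0
log2(32.0) = 5.0
MT = 118 + 185 * 5.0
= 1043.0 ms


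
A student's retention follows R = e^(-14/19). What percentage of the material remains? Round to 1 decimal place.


R = e^(-t/S)
-t/S = -14/19 = -0.736842
R = e^(-0.736842) = 0.478623
Percentage = 0.478623 * 100
= 47.9


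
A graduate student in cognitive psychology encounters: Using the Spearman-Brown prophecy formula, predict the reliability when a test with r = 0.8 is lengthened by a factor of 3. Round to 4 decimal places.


r_new = n*r / (1 + (n-1)*r)
Numerator = 3 * 0.8 = 2.4
Denominator = 1 + 2 * 0.8 = 2.6
r_new = 2.4 / 2.6
= 0.9231


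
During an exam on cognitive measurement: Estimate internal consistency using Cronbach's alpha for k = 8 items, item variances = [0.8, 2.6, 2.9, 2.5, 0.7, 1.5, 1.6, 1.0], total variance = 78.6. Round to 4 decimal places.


alpha = (k/(k-1)) * (1 - sum(s_i^2)/s_total^2)
sum(item variances) = 13.6
k/(k-1) = 8/7 = 1.142857
1 - 13.6/78.6 = 1 - 0.173028 = 0.826972
alpha = 1.142857 * 0.826972
= 0.9451


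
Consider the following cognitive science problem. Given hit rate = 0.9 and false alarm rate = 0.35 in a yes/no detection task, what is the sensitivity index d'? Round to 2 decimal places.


d' = z(HR) - z(FAR)
z(0.9) = 1.2816
z(0.35) = -0.3853
d' = 1.2816 - -0.3853
= 1.67


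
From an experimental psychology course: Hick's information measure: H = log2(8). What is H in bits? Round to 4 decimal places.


H = log2(n)
H = log2(8)
= 3.0000


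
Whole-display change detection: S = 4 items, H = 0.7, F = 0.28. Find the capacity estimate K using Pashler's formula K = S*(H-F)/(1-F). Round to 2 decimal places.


K = S * (H - F) / (1 - F)
H - F = 0.42
1 - F = 0.72
K = 4 * 0.42 / 0.72
= 2.33


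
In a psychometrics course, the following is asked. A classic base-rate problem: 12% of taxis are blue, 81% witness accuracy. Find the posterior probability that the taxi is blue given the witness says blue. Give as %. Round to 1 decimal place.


P(blue | says blue) = P(says blue | blue)*P(blue) / [P(says blue | blue)*P(blue) + P(says blue | not blue)*P(not blue)]
Numerator = 0.81 * 0.12 = 0.0972
False identification = 0.19 * 0.88 = 0.1672
P = 0.0972 / (0.0972 + 0.1672)
= 0.0972 / 0.2644
As percentage = 36.8


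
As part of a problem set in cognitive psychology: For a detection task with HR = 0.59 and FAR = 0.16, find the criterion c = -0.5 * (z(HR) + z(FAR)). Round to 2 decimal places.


c = -0.5 * (z(HR) + z(FAR))
z(0.59) = 0.2275
z(0.16) = -0.9945
c = -0.5 * (0.2275 + -0.9945)
= -0.5 * -0.767
= 0.38


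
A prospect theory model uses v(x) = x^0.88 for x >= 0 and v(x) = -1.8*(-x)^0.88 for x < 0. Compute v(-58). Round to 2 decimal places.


Since x = -58 < 0, use v(x) = -lambda*(-x)^alpha
(-x) = 58
58^0.88 = 35.6301
v(-58) = -1.8 * 35.6301
= -64.13


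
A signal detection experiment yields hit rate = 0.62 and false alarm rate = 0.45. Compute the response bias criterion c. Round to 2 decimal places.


c = -0.5 * (z(HR) + z(FAR))
z(0.62) = 0.3055
z(0.45) = -0.1257
c = -0.5 * (0.3055 + -0.1257)
= -0.5 * 0.1798
= -0.09


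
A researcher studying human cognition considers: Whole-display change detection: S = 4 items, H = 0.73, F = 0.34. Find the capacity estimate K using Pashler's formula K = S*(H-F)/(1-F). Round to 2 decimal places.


K = S * (H - F) / (1 - F)
H - F = 0.39
1 - F = 0.66
K = 4 * 0.39 / 0.66
= 2.36


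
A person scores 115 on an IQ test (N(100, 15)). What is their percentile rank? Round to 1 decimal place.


z = (IQ - mean) / SD
z = (115 - 100) / 15 = 1.0
Percentile = Phi(1.0) * 100
Phi(1.0) = 0.841345
= 84.1


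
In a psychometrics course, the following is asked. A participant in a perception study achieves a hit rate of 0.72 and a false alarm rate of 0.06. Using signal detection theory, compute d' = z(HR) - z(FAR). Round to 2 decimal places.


d' = z(HR) - z(FAR)
z(0.72) = 0.5828
z(0.06) = -1.5548
d' = 0.5828 - -1.5548
= 2.14


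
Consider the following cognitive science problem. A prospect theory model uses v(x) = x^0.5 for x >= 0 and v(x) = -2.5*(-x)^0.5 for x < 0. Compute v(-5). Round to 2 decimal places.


Since x = -5 < 0, use v(x) = -lambda*(-x)^alpha
(-x) = 5
5^0.5 = 2.2361
v(-5) = -2.5 * 2.2361
= -5.59


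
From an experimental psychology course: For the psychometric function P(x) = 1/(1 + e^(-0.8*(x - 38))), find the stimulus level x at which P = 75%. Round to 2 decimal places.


At P = 0.75: 0.75 = 1/(1 + e^(-k*(x-x0)))
Solving: e^(-k*(x-x0)) = 1/3
x = x0 + ln(3)/k
ln(3) = 1.0986
x = 38 + 1.0986/0.8
= 38 + 1.3732
= 39.37


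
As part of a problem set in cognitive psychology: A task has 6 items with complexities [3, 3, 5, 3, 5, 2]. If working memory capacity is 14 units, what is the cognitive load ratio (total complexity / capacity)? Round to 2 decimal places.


Total complexity = 3 + 3 + 5 + 3 + 5 + 2 = 21
Load = total / capacity = 21 / 14
= 1.50


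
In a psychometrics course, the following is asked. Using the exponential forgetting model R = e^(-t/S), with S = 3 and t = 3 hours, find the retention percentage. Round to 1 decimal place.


R = e^(-t/S)
-t/S = -3/3 = -1.0
R = e^(-1.0) = 0.367879
Percentage = 0.367879 * 100
= 36.8


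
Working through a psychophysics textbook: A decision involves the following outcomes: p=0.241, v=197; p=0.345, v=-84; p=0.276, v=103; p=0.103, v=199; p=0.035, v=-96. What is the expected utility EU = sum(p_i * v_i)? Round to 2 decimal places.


EU = sum(p_i * v_i)
0.241 * 197 = 47.477
0.345 * -84 = -28.98
0.276 * 103 = 28.428
0.103 * 199 = 20.497
0.035 * -96 = -3.36
EU = 47.477 + -28.98 + 28.428 + 20.497 + -3.36
= 64.06


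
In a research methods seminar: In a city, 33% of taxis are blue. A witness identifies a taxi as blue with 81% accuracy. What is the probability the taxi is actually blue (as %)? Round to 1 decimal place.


P(blue | says blue) = P(says blue | blue)*P(blue) / [P(says blue | blue)*P(blue) + P(says blue | not blue)*P(not blue)]
Numerator = 0.81 * 0.33 = 0.2673
False identification = 0.19 * 0.67 = 0.1273
P = 0.2673 / (0.2673 + 0.1273)
= 0.2673 / 0.3946
As percentage = 67.7


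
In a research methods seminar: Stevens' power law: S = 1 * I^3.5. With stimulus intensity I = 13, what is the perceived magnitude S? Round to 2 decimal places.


S = 1 * 13^3.5
13^3.5 = 7921.3962
S = 1 * 7921.3962
= 7921.40


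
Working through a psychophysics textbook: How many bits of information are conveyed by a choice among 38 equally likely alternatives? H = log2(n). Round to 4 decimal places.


H = log2(n)
H = log2(38)
= 5.2479


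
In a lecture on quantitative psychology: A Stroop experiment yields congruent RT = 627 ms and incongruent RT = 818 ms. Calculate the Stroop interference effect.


Stroop effect = RT(incongruent) - RT(congruent)
= 818 - 627
= 191 ms


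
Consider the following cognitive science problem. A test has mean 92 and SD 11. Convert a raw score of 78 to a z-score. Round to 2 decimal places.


z = (X - mu) / sigma
= (78 - 92) / 11
= -14 / 11
= -1.27


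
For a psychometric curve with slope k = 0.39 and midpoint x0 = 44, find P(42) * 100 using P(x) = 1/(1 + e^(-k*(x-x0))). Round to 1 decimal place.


P(x) = 1/(1 + e^(-0.39*(42 - 44)))
Exponent = -0.39 * -2 = 0.78
e^(0.78) = 2.181472
P = 1/(1 + 2.181472) = 0.31432
Percentage = 31.4


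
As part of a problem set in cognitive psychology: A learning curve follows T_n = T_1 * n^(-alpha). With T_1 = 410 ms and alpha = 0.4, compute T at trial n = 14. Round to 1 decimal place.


T_n = 410 * 14^(-0.4)
14^(-0.4) = 0.347976
T_n = 410 * 0.347976
= 142.7 ms


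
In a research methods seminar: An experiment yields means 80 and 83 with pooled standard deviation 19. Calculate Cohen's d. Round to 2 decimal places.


Cohen's d = (M1 - M2) / S_pooled
= (80 - 83) / 19
= -3 / 19
= -0.16


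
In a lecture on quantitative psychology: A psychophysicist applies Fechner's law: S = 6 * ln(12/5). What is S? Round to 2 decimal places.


S = 6 * ln(12/5)
I/I0 = 2.4
ln(2.4) = 0.8755
S = 6 * 0.8755
= 5.25


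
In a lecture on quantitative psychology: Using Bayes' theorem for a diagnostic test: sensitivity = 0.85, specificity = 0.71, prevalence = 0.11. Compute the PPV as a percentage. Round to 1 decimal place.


PPV = (sens * prev) / (sens * prev + (1-spec) * (1-prev))
Numerator = 0.85 * 0.11 = 0.0935
P(positive and no disease) = (1 - spec) * (1 - prev) = (1 - 0.71) * (1 - 0.11) = 0.2581
Denominator = 0.0935 + 0.2581 = 0.3516
PPV = 0.0935 / 0.3516 = 0.265927
As percentage = 26.6


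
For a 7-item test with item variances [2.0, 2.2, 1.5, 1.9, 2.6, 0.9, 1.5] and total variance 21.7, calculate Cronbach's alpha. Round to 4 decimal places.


alpha = (k/(k-1)) * (1 - sum(s_i^2)/s_total^2)
sum(item variances) = 12.6
k/(k-1) = 7/6 = 1.166667
1 - 12.6/21.7 = 1 - 0.580645 = 0.419355
alpha = 1.166667 * 0.419355
= 0.4892


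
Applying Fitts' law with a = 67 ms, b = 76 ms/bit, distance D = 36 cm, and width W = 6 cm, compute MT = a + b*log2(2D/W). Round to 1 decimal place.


MT = 67 + 76 * log2(2*36/6)
2D/W = 12.0
log2(12.0) = 3.585
MT = 67 + 76 * 3.585
= 339.5 ms


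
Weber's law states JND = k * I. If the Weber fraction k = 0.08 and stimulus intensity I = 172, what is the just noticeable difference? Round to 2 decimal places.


JND = k * I
JND = 0.08 * 172
= 13.76


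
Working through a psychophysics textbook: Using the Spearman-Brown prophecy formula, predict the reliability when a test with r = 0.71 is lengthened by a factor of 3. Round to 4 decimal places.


r_new = n*r / (1 + (n-1)*r)
Numerator = 3 * 0.71 = 2.13
Denominator = 1 + 2 * 0.71 = 2.42
r_new = 2.13 / 2.42
= 0.8802


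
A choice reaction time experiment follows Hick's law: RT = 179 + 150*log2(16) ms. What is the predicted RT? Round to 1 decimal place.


RT = 179 + 150 * log2(16)
log2(16) = 4.0
RT = 179 + 150 * 4.0
= 179 + 600.0
= 779.0 ms


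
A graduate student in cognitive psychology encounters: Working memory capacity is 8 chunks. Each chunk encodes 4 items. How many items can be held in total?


Total items = chunks * items_per_chunk
= 8 * 4
= 32


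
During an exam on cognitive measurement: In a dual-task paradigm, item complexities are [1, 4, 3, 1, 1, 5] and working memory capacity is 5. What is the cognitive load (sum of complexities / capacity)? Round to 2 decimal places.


Total complexity = 1 + 4 + 3 + 1 + 1 + 5 = 15
Load = total / capacity = 15 / 5
= 3.00


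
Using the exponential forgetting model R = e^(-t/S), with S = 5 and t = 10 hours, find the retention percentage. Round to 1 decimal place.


R = e^(-t/S)
-t/S = -10/5 = -2.0
R = e^(-2.0) = 0.135335
Percentage = 0.135335 * 100
= 13.5


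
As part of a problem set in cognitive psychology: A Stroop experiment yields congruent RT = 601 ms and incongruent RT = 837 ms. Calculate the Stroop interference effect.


Stroop effect = RT(incongruent) - RT(congruent)
= 837 - 601
= 236 ms


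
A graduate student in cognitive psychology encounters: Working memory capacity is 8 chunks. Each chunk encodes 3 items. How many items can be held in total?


Total items = chunks * items_per_chunk
= 8 * 3
= 24


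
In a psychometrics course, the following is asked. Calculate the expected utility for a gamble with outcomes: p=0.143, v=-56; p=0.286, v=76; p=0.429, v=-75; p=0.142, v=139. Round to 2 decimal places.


EU = sum(p_i * v_i)
0.143 * -56 = -8.008
0.286 * 76 = 21.736
0.429 * -75 = -32.175
0.142 * 139 = 19.738
EU = -8.008 + 21.736 + -32.175 + 19.738
= 1.29


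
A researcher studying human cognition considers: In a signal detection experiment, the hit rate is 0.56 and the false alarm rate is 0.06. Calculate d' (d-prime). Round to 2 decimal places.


d' = z(HR) - z(FAR)
z(0.56) = 0.151
z(0.06) = -1.5548
d' = 0.151 - -1.5548
= 1.71


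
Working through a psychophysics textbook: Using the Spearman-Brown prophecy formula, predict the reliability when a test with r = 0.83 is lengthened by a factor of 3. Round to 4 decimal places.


r_new = n*r / (1 + (n-1)*r)
Numerator = 3 * 0.83 = 2.49
Denominator = 1 + 2 * 0.83 = 2.66
r_new = 2.49 / 2.66
= 0.9361


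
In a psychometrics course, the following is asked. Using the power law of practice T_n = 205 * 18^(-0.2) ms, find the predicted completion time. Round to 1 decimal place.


T_n = 205 * 18^(-0.2)
18^(-0.2) = 0.560978
T_n = 205 * 0.560978
= 115.0 ms


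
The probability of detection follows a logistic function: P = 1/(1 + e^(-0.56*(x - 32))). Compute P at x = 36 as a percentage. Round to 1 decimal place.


P(x) = 1/(1 + e^(-0.56*(36 - 32)))
Exponent = -0.56 * 4 = -2.24
e^(-2.24) = 0.106459
P = 1/(1 + 0.106459) = 0.903784
Percentage = 90.4


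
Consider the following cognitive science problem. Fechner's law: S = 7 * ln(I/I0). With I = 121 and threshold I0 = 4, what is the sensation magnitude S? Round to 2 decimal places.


S = 7 * ln(121/4)
I/I0 = 30.25
ln(30.25) = 3.4095
S = 7 * 3.4095
= 23.87


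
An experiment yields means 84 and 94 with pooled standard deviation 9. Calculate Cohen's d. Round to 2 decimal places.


Cohen's d = (M1 - M2) / S_pooled
= (84 - 94) / 9
= -10 / 9
= -1.11


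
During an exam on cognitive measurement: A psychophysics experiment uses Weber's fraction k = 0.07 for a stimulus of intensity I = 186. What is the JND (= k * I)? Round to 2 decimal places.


JND = k * I
JND = 0.07 * 186
= 13.02


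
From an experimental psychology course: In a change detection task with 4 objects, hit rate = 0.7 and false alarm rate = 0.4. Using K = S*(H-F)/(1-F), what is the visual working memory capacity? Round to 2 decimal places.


K = S * (H - F) / (1 - F)
H - F = 0.3
1 - F = 0.6
K = 4 * 0.3 / 0.6
= 2.00


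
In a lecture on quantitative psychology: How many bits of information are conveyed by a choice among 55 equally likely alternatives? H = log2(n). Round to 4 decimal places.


H = log2(n)
H = log2(55)
= 5.7814


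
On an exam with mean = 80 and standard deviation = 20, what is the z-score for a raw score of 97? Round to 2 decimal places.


z = (X - mu) / sigma
= (97 - 80) / 20
= 17 / 20
= 0.85


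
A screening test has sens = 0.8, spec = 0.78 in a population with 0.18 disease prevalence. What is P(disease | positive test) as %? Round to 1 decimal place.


PPV = (sens * prev) / (sens * prev + (1-spec) * (1-prev))
Numerator = 0.8 * 0.18 = 0.144
P(positive and no disease) = (1 - spec) * (1 - prev) = (1 - 0.78) * (1 - 0.18) = 0.1804
Denominator = 0.144 + 0.1804 = 0.3244
PPV = 0.144 / 0.3244 = 0.443896
As percentage = 44.4


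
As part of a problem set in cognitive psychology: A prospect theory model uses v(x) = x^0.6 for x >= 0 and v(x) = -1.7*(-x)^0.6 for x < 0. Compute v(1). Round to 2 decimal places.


Since x = 1 >= 0, use v(x) = x^0.6
1^0.6 = 1.0
v(1) = 1.00


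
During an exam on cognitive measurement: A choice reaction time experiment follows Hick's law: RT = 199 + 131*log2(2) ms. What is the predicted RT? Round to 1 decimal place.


RT = 199 + 131 * log2(2)
log2(2) = 1.0
RT = 199 + 131 * 1.0
= 199 + 131.0
= 330.0 ms


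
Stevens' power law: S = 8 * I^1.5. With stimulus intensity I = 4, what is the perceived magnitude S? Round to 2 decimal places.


S = 8 * 4^1.5
4^1.5 = 8.0
S = 8 * 8.0
= 64.00


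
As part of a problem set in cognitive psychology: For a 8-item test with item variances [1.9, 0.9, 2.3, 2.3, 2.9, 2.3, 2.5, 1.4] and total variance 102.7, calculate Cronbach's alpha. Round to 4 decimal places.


alpha = (k/(k-1)) * (1 - sum(s_i^2)/s_total^2)
sum(item variances) = 16.5
k/(k-1) = 8/7 = 1.142857
1 - 16.5/102.7 = 1 - 0.160662 = 0.839338
alpha = 1.142857 * 0.839338
= 0.9592


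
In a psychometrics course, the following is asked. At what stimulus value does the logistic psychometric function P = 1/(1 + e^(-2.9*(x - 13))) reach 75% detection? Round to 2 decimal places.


At P = 0.75: 0.75 = 1/(1 + e^(-k*(x-x0)))
Solving: e^(-k*(x-x0)) = 1/3
x = x0 + ln(3)/k
ln(3) = 1.0986
x = 13 + 1.0986/2.9
= 13 + 0.3788
= 13.38


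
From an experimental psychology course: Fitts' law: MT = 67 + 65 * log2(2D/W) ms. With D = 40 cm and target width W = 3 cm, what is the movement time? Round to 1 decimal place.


MT = 67 + 65 * log2(2*40/3)
2D/W = 26.666667
log2(26.666667) = 4.737
MT = 67 + 65 * 4.737
= 374.9 ms


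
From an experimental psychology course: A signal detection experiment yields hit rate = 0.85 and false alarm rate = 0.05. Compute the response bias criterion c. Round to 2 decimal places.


c = -0.5 * (z(HR) + z(FAR))
z(0.85) = 1.0364
z(0.05) = -1.6449
c = -0.5 * (1.0364 + -1.6449)
= -0.5 * -0.6085
= 0.30


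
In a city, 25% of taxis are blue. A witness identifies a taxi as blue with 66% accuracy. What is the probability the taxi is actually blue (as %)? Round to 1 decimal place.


P(blue | says blue) = P(says blue | blue)*P(blue) / [P(says blue | blue)*P(blue) + P(says blue | not blue)*P(not blue)]
Numerator = 0.66 * 0.25 = 0.165
False identification = 0.34 * 0.75 = 0.255
P = 0.165 / (0.165 + 0.255)
= 0.165 / 0.42
As percentage = 39.3


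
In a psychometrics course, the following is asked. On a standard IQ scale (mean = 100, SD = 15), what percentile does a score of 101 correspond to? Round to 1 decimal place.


z = (IQ - mean) / SD
z = (101 - 100) / 15 = 0.0667
Percentile = Phi(0.0667) * 100
Phi(0.0667) = 0.52659
= 52.7


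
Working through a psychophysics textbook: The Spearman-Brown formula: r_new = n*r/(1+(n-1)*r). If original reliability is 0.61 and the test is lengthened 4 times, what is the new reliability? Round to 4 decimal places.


r_new = n*r / (1 + (n-1)*r)
Numerator = 4 * 0.61 = 2.44
Denominator = 1 + 3 * 0.61 = 2.83
r_new = 2.44 / 2.83
= 0.8622


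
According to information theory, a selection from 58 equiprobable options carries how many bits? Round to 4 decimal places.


H = log2(n)
H = log2(58)
= 5.8580


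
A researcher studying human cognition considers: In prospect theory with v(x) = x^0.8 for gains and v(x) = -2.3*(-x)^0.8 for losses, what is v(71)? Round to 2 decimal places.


Since x = 71 >= 0, use v(x) = x^0.8
71^0.8 = 30.2696
v(71) = 30.27


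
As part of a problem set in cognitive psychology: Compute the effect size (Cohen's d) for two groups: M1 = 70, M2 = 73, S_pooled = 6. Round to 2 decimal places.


Cohen's d = (M1 - M2) / S_pooled
= (70 - 73) / 6
= -3 / 6
= -0.50


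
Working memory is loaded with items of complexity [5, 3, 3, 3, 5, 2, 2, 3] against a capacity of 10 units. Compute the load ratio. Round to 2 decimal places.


Total complexity = 5 + 3 + 3 + 3 + 5 + 2 + 2 + 3 = 26
Load = total / capacity = 26 / 10
= 2.60


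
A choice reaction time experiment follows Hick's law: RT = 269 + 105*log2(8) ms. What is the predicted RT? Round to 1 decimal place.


RT = 269 + 105 * log2(8)
log2(8) = 3.0
RT = 269 + 105 * 3.0
= 269 + 315.0
= 584.0 ms


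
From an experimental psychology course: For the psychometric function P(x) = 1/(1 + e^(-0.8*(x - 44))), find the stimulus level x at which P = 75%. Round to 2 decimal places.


At P = 0.75: 0.75 = 1/(1 + e^(-k*(x-x0)))
Solving: e^(-k*(x-x0)) = 1/3
x = x0 + ln(3)/k
ln(3) = 1.0986
x = 44 + 1.0986/0.8
= 44 + 1.3732
= 45.37


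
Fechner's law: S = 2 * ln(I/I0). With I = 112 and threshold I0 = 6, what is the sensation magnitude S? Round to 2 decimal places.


S = 2 * ln(112/6)
I/I0 = 18.666667
ln(18.666667) = 2.9267
S = 2 * 2.9267
= 5.85


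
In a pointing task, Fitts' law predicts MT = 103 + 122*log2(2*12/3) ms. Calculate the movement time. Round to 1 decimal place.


MT = 103 + 122 * log2(2*12/3)
2D/W = 8.0
log2(8.0) = 3.0
MT = 103 + 122 * 3.0
= 469.0 ms


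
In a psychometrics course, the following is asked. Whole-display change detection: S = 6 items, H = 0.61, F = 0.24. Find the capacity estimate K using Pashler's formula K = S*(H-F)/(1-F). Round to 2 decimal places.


K = S * (H - F) / (1 - F)
H - F = 0.37
1 - F = 0.76
K = 6 * 0.37 / 0.76
= 2.92


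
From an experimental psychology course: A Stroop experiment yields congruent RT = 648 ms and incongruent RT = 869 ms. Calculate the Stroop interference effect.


Stroop effect = RT(incongruent) - RT(congruent)
= 869 - 648
= 221 ms


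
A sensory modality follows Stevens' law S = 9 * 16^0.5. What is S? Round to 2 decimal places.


S = 9 * 16^0.5
16^0.5 = 4.0
S = 9 * 4.0
= 36.00


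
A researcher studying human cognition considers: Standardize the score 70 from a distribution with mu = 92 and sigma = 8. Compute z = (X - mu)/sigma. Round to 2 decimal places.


z = (X - mu) / sigma
= (70 - 92) / 8
= -22 / 8
= -2.75


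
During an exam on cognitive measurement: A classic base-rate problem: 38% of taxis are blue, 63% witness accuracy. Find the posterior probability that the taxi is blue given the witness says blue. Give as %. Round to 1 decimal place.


P(blue | says blue) = P(says blue | blue)*P(blue) / [P(says blue | blue)*P(blue) + P(says blue | not blue)*P(not blue)]
Numerator = 0.63 * 0.38 = 0.2394
False identification = 0.37 * 0.62 = 0.2294
P = 0.2394 / (0.2394 + 0.2294)
= 0.2394 / 0.4688
As percentage = 51.1


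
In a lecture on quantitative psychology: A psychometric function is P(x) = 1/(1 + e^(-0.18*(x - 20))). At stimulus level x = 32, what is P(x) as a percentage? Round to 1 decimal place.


P(x) = 1/(1 + e^(-0.18*(32 - 20)))
Exponent = -0.18 * 12 = -2.16
e^(-2.16) = 0.115325
P = 1/(1 + 0.115325) = 0.8966
Percentage = 89.7


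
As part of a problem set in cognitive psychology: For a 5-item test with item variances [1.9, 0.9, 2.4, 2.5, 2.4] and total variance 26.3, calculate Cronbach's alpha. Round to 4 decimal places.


alpha = (k/(k-1)) * (1 - sum(s_i^2)/s_total^2)
sum(item variances) = 10.1
k/(k-1) = 5/4 = 1.25
1 - 10.1/26.3 = 1 - 0.38403 = 0.61597
alpha = 1.25 * 0.61597
= 0.7700


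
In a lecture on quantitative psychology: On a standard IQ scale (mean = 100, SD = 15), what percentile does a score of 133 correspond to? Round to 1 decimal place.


z = (IQ - mean) / SD
z = (133 - 100) / 15 = 2.2
Percentile = Phi(2.2) * 100
Phi(2.2) = 0.986097
= 98.6


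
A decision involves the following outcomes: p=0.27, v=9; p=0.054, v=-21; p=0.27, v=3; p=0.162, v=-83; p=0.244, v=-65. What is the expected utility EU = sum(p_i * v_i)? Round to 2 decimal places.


EU = sum(p_i * v_i)
0.27 * 9 = 2.43
0.054 * -21 = -1.134
0.27 * 3 = 0.81
0.162 * -83 = -13.446
0.244 * -65 = -15.86
EU = 2.43 + -1.134 + 0.81 + -13.446 + -15.86
= -27.20


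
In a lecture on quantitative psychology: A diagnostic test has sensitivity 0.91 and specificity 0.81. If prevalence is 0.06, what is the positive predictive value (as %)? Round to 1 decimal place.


PPV = (sens * prev) / (sens * prev + (1-spec) * (1-prev))
Numerator = 0.91 * 0.06 = 0.0546
P(positive and no disease) = (1 - spec) * (1 - prev) = (1 - 0.81) * (1 - 0.06) = 0.1786
Denominator = 0.0546 + 0.1786 = 0.2332
PPV = 0.0546 / 0.2332 = 0.234134
As percentage = 23.4


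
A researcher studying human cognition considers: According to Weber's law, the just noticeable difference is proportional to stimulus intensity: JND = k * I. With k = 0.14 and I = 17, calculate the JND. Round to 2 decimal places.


JND = k * I
JND = 0.14 * 17
= 2.38


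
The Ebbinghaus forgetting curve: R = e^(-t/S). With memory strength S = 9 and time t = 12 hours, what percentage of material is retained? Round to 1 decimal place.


R = e^(-t/S)
-t/S = -12/9 = -1.333333
R = e^(-1.333333) = 0.263597
Percentage = 0.263597 * 100
= 26.4


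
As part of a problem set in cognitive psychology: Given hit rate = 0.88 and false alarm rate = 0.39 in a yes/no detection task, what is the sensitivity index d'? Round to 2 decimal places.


d' = z(HR) - z(FAR)
z(0.88) = 1.175
z(0.39) = -0.2793
d' = 1.175 - -0.2793
= 1.45


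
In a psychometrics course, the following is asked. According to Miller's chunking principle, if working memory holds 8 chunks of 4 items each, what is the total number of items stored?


Total items = chunks * items_per_chunk
= 8 * 4
= 32


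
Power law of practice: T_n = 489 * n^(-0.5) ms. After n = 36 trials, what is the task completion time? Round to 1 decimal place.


T_n = 489 * 36^(-0.5)
36^(-0.5) = 0.166667
T_n = 489 * 0.166667
= 81.5 ms


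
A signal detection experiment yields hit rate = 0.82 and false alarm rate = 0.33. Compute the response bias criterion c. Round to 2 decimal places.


c = -0.5 * (z(HR) + z(FAR))
z(0.82) = 0.9154
z(0.33) = -0.4399
c = -0.5 * (0.9154 + -0.4399)
= -0.5 * 0.4755
= -0.24


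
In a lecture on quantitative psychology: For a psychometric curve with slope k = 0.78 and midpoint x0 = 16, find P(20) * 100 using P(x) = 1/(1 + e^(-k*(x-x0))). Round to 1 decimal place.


P(x) = 1/(1 + e^(-0.78*(20 - 16)))
Exponent = -0.78 * 4 = -3.12
e^(-3.12) = 0.044157
P = 1/(1 + 0.044157) = 0.95771
Percentage = 95.8


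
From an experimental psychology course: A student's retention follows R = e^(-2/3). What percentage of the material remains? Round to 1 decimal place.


R = e^(-t/S)
-t/S = -2/3 = -0.666667
R = e^(-0.666667) = 0.513417
Percentage = 0.513417 * 100
= 51.3


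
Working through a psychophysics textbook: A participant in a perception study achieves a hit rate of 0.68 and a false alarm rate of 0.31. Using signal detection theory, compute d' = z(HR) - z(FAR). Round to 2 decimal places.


d' = z(HR) - z(FAR)
z(0.68) = 0.4677
z(0.31) = -0.4959
d' = 0.4677 - -0.4959
= 0.96


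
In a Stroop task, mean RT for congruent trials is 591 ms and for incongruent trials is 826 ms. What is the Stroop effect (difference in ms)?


Stroop effect = RT(incongruent) - RT(congruent)
= 826 - 591
= 235 ms


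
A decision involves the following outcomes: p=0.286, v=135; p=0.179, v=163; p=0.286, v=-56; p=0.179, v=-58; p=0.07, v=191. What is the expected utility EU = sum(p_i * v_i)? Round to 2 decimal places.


EU = sum(p_i * v_i)
0.286 * 135 = 38.61
0.179 * 163 = 29.177
0.286 * -56 = -16.016
0.179 * -58 = -10.382
0.07 * 191 = 13.37
EU = 38.61 + 29.177 + -16.016 + -10.382 + 13.37
= 54.76


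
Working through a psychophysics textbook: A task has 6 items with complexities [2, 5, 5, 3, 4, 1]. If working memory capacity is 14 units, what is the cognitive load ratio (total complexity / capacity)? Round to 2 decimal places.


Total complexity = 2 + 5 + 5 + 3 + 4 + 1 = 20
Load = total / capacity = 20 / 14
= 1.43


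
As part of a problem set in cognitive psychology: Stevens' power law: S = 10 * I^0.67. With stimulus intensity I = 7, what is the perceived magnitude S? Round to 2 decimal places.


S = 10 * 7^0.67
7^0.67 = 3.6831
S = 10 * 3.6831
= 36.83


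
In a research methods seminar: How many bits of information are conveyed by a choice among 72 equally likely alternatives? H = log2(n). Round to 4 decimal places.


H = log2(n)
H = log2(72)
= 6.1699


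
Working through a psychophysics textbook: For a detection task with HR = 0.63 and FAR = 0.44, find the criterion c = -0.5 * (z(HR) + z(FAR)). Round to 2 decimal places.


c = -0.5 * (z(HR) + z(FAR))
z(0.63) = 0.3319
z(0.44) = -0.151
c = -0.5 * (0.3319 + -0.151)
= -0.5 * 0.1809
= -0.09


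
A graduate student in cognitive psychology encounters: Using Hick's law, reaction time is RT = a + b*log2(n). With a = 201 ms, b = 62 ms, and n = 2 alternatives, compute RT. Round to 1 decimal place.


RT = 201 + 62 * log2(2)
log2(2) = 1.0
RT = 201 + 62 * 1.0
= 201 + 62.0
= 263.0 ms


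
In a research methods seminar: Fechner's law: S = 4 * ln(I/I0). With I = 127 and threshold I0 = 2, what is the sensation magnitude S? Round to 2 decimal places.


S = 4 * ln(127/2)
I/I0 = 63.5
ln(63.5) = 4.151
S = 4 * 4.151
= 16.60


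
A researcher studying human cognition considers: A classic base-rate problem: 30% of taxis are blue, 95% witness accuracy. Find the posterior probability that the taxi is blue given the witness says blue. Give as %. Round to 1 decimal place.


P(blue | says blue) = P(says blue | blue)*P(blue) / [P(says blue | blue)*P(blue) + P(says blue | not blue)*P(not blue)]
Numerator = 0.95 * 0.3 = 0.285
False identification = 0.05 * 0.7 = 0.035
P = 0.285 / (0.285 + 0.035)
= 0.285 / 0.32
As percentage = 89.1


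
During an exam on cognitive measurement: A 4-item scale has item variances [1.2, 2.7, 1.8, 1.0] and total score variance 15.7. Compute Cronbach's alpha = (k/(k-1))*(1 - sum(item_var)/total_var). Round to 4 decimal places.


alpha = (k/(k-1)) * (1 - sum(s_i^2)/s_total^2)
sum(item variances) = 6.7
k/(k-1) = 4/3 = 1.333333
1 - 6.7/15.7 = 1 - 0.426752 = 0.573248
alpha = 1.333333 * 0.573248
= 0.7643


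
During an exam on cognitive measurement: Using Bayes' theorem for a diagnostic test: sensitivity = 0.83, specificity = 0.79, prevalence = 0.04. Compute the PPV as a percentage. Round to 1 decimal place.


PPV = (sens * prev) / (sens * prev + (1-spec) * (1-prev))
Numerator = 0.83 * 0.04 = 0.0332
P(positive and no disease) = (1 - spec) * (1 - prev) = (1 - 0.79) * (1 - 0.04) = 0.2016
Denominator = 0.0332 + 0.2016 = 0.2348
PPV = 0.0332 / 0.2348 = 0.141397
As percentage = 14.1


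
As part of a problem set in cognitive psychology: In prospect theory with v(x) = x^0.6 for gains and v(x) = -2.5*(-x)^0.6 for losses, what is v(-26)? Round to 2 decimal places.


Since x = -26 < 0, use v(x) = -lambda*(-x)^alpha
(-x) = 26
26^0.6 = 7.0629
v(-26) = -2.5 * 7.0629
= -17.66
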